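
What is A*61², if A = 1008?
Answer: 3750768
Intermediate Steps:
A*61² = 1008*61² = 1008*3721 = 3750768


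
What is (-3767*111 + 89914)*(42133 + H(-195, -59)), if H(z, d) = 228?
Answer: -13903854503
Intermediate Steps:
(-3767*111 + 89914)*(42133 + H(-195, -59)) = (-3767*111 + 89914)*(42133 + 228) = (-418137 + 89914)*42361 = -328223*42361 = -13903854503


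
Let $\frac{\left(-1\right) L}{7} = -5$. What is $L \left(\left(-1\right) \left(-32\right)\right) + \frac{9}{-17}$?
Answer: $\frac{19031}{17} \approx 1119.5$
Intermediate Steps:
$L = 35$ ($L = \left(-7\right) \left(-5\right) = 35$)
$L \left(\left(-1\right) \left(-32\right)\right) + \frac{9}{-17} = 35 \left(\left(-1\right) \left(-32\right)\right) + \frac{9}{-17} = 35 \cdot 32 + 9 \left(- \frac{1}{17}\right) = 1120 - \frac{9}{17} = \frac{19031}{17}$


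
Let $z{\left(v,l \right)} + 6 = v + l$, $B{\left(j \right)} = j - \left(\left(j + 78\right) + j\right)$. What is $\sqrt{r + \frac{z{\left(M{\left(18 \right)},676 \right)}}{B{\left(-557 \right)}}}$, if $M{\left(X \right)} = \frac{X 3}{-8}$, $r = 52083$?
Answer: $\frac{\sqrt{47801173199}}{958} \approx 228.22$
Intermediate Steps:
$M{\left(X \right)} = - \frac{3 X}{8}$ ($M{\left(X \right)} = 3 X \left(- \frac{1}{8}\right) = - \frac{3 X}{8}$)
$B{\left(j \right)} = -78 - j$ ($B{\left(j \right)} = j - \left(\left(78 + j\right) + j\right) = j - \left(78 + 2 j\right) = -78 - j$)
$z{\left(v,l \right)} = -6 + l + v$ ($z{\left(v,l \right)} = -6 + \left(v + l\right) = -6 + \left(l + v\right) = -6 + l + v$)
$\sqrt{r + \frac{z{\left(M{\left(18 \right)},676 \right)}}{B{\left(-557 \right)}}} = \sqrt{52083 + \frac{-6 + 676 - \frac{27}{4}}{-78 - -557}} = \sqrt{52083 + \frac{-6 + 676 - \frac{27}{4}}{-78 + 557}} = \sqrt{52083 + \frac{2653}{4 \cdot 479}} = \sqrt{52083 + \frac{2653}{4} \cdot \frac{1}{479}} = \sqrt{52083 + \frac{2653}{1916}} = \sqrt{\frac{99793681}{1916}} = \frac{\sqrt{47801173199}}{958}$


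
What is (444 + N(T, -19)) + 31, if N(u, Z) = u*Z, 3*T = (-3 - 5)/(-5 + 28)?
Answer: 32927/69 ≈ 477.20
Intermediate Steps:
T = -8/69 (T = ((-3 - 5)/(-5 + 28))/3 = (-8/23)/3 = (-8*1/23)/3 = (1/3)*(-8/23) = -8/69 ≈ -0.11594)
N(u, Z) = Z*u
(444 + N(T, -19)) + 31 = (444 - 19*(-8/69)) + 31 = (444 + 152/69) + 31 = 30788/69 + 31 = 32927/69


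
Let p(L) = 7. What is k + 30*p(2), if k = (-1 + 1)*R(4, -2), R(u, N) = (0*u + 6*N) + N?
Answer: 210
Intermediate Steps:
R(u, N) = 7*N (R(u, N) = (0 + 6*N) + N = 6*N + N = 7*N)
k = 0 (k = (-1 + 1)*(7*(-2)) = 0*(-14) = 0)
k + 30*p(2) = 0 + 30*7 = 0 + 210 = 210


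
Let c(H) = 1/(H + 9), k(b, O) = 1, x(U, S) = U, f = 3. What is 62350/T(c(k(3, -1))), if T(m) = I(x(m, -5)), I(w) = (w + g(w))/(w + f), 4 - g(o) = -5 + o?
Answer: 193285/9 ≈ 21476.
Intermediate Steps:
g(o) = 9 - o (g(o) = 4 - (-5 + o) = 4 + (5 - o) = 9 - o)
I(w) = 9/(3 + w) (I(w) = (w + (9 - w))/(w + 3) = 9/(3 + w))
c(H) = 1/(9 + H)
T(m) = 9/(3 + m)
62350/T(c(k(3, -1))) = 62350/((9/(3 + 1/(9 + 1)))) = 62350/((9/(3 + 1/10))) = 62350/((9/(3 + ⅒))) = 62350/((9/(31/10))) = 62350/((9*(10/31))) = 62350/(90/31) = 62350*(31/90) = 193285/9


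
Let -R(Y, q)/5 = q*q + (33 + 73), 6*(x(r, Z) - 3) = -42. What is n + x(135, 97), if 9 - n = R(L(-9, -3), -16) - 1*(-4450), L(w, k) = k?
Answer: -2635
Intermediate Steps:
x(r, Z) = -4 (x(r, Z) = 3 + (1/6)*(-42) = 3 - 7 = -4)
R(Y, q) = -530 - 5*q**2 (R(Y, q) = -5*(q*q + (33 + 73)) = -5*(q**2 + 106) = -5*(106 + q**2) = -530 - 5*q**2)
n = -2631 (n = 9 - ((-530 - 5*(-16)**2) - 1*(-4450)) = 9 - ((-530 - 5*256) + 4450) = 9 - ((-530 - 1280) + 4450) = 9 - (-1810 + 4450) = 9 - 1*2640 = 9 - 2640 = -2631)
n + x(135, 97) = -2631 - 4 = -2635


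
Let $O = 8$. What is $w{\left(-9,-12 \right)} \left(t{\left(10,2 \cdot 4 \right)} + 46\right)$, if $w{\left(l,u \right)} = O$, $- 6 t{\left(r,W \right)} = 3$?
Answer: $364$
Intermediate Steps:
$t{\left(r,W \right)} = - \frac{1}{2}$ ($t{\left(r,W \right)} = \left(- \frac{1}{6}\right) 3 = - \frac{1}{2}$)
$w{\left(l,u \right)} = 8$
$w{\left(-9,-12 \right)} \left(t{\left(10,2 \cdot 4 \right)} + 46\right) = 8 \left(- \frac{1}{2} + 46\right) = 8 \cdot \frac{91}{2} = 364$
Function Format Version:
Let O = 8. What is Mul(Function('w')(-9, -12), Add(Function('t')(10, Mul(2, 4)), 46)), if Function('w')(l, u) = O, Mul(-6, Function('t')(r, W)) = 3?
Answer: 364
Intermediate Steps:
Function('t')(r, W) = Rational(-1, 2) (Function('t')(r, W) = Mul(Rational(-1, 6), 3) = Rational(-1, 2))
Function('w')(l, u) = 8
Mul(Function('w')(-9, -12), Add(Function('t')(10, Mul(2, 4)), 46)) = Mul(8, Add(Rational(-1, 2), 46)) = Mul(8, Rational(91, 2)) = 364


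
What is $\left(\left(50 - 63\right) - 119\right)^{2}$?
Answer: $17424$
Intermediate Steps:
$\left(\left(50 - 63\right) - 119\right)^{2} = \left(-13 - 119\right)^{2} = \left(-132\right)^{2} = 17424$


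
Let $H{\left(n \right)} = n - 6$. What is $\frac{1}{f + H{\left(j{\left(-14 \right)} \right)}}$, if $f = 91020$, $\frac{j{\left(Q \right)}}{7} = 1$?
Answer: $\frac{1}{91021} \approx 1.0986 \cdot 10^{-5}$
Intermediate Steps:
$j{\left(Q \right)} = 7$ ($j{\left(Q \right)} = 7 \cdot 1 = 7$)
$H{\left(n \right)} = -6 + n$ ($H{\left(n \right)} = n - 6 = -6 + n$)
$\frac{1}{f + H{\left(j{\left(-14 \right)} \right)}} = \frac{1}{91020 + \left(-6 + 7\right)} = \frac{1}{91020 + 1} = \frac{1}{91021}$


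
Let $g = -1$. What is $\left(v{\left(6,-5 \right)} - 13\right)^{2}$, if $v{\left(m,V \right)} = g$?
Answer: $196$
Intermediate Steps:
$v{\left(m,V \right)} = -1$
$\left(v{\left(6,-5 \right)} - 13\right)^{2} = \left(-1 - 13\right)^{2} = \left(-14\right)^{2} = 196$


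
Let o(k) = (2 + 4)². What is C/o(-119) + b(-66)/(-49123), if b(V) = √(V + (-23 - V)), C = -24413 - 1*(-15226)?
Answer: -9187/36 - I*√23/49123 ≈ -255.19 - 9.7629e-5*I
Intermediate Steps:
C = -9187 (C = -24413 + 15226 = -9187)
o(k) = 36 (o(k) = 6² = 36)
b(V) = I*√23 (b(V) = √(-23) = I*√23)
C/o(-119) + b(-66)/(-49123) = -9187/36 + (I*√23)/(-49123) = -9187*1/36 + (I*√23)*(-1/49123) = -9187/36 - I*√23/49123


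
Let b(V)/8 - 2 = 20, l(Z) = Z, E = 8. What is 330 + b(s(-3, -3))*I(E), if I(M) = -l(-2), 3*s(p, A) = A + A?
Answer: 682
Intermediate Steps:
s(p, A) = 2*A/3 (s(p, A) = (A + A)/3 = (2*A)/3 = 2*A/3)
b(V) = 176 (b(V) = 16 + 8*20 = 16 + 160 = 176)
I(M) = 2 (I(M) = -1*(-2) = 2)
330 + b(s(-3, -3))*I(E) = 330 + 176*2 = 330 + 352 = 682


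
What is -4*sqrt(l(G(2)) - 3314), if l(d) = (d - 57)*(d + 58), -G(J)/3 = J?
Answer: -4*I*sqrt(6590) ≈ -324.72*I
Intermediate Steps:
G(J) = -3*J
l(d) = (-57 + d)*(58 + d)
-4*sqrt(l(G(2)) - 3314) = -4*sqrt((-3306 - 3*2 + (-3*2)**2) - 3314) = -4*sqrt((-3306 - 6 + (-6)**2) - 3314) = -4*sqrt((-3306 - 6 + 36) - 3314) = -4*sqrt(-3276 - 3314) = -4*I*sqrt(6590)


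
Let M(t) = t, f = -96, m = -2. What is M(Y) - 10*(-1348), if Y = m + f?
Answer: 13382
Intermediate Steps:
Y = -98 (Y = -2 - 96 = -98)
M(Y) - 10*(-1348) = -98 - 10*(-1348) = -98 + 13480 = 13382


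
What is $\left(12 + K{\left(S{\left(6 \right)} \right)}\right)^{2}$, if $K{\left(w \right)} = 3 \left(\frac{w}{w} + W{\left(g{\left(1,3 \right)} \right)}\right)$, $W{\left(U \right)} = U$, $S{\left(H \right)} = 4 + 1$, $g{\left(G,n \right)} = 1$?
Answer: $324$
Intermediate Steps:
$S{\left(H \right)} = 5$
$K{\left(w \right)} = 6$ ($K{\left(w \right)} = 3 \left(\frac{w}{w} + 1\right) = 3 \left(1 + 1\right) = 3 \cdot 2 = 6$)
$\left(12 + K{\left(S{\left(6 \right)} \right)}\right)^{2} = \left(12 + 6\right)^{2} = 18^{2} = 324$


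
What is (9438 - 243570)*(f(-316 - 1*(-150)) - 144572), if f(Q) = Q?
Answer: 33887797416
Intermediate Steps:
(9438 - 243570)*(f(-316 - 1*(-150)) - 144572) = (9438 - 243570)*((-316 - 1*(-150)) - 144572) = -234132*((-316 + 150) - 144572) = -234132*(-166 - 144572) = -234132*(-144738) = 33887797416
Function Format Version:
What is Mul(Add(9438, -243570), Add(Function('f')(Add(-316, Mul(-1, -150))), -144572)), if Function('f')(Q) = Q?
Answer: 33887797416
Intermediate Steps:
Mul(Add(9438, -243570), Add(Function('f')(Add(-316, Mul(-1, -150))), -144572)) = Mul(Add(9438, -243570), Add(Add(-316, Mul(-1, -150)), -144572)) = Mul(-234132, Add(Add(-316, 150), -144572)) = Mul(-234132, Add(-166, -144572)) = Mul(-234132, -144738) = 33887797416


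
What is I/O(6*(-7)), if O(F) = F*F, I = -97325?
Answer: -97325/1764 ≈ -55.173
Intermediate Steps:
O(F) = F**2
I/O(6*(-7)) = -97325/((6*(-7))**2) = -97325/((-42)**2) = -97325/1764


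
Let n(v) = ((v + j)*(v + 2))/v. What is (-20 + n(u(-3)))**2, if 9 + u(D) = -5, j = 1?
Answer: 47524/49 ≈ 969.88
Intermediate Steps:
u(D) = -14 (u(D) = -9 - 5 = -14)
n(v) = (1 + v)*(2 + v)/v (n(v) = ((v + 1)*(v + 2))/v = ((1 + v)*(2 + v))/v = (1 + v)*(2 + v)/v)
(-20 + n(u(-3)))**2 = (-20 + (3 - 14 + 2/(-14)))**2 = (-20 + (3 - 14 + 2*(-1/14)))**2 = (-20 + (3 - 14 - 1/7))**2 = (-20 - 78/7)**2 = (-218/7)**2 = 47524/49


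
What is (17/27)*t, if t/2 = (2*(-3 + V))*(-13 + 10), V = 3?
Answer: 0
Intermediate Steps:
t = 0 (t = 2*((2*(-3 + 3))*(-13 + 10)) = 2*((2*0)*(-3)) = 2*(0*(-3)) = 2*0 = 0)
(17/27)*t = (17/27)*0 = 0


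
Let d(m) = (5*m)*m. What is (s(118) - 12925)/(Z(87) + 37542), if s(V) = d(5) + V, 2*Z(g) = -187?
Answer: -25364/74897 ≈ -0.33865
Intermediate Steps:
Z(g) = -187/2 (Z(g) = (1/2)*(-187) = -187/2)
d(m) = 5*m**2
s(V) = 125 + V (s(V) = 5*5**2 + V = 5*25 + V = 125 + V)
(s(118) - 12925)/(Z(87) + 37542) = ((125 + 118) - 12925)/(-187/2 + 37542) = (243 - 12925)/(74897/2) = -12682*2/74897 = -25364/74897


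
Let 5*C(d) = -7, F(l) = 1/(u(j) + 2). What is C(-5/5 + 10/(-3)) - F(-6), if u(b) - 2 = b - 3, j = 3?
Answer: -33/20 ≈ -1.6500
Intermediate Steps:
u(b) = -1 + b (u(b) = 2 + (b - 3) = 2 + (-3 + b) = -1 + b)
F(l) = ¼ (F(l) = 1/((-1 + 3) + 2) = 1/(2 + 2) = 1/4 = ¼)
C(d) = -7/5 (C(d) = (⅕)*(-7) = -7/5)
C(-5/5 + 10/(-3)) - F(-6) = -7/5 - 1*¼ = -7/5 - ¼ = -33/20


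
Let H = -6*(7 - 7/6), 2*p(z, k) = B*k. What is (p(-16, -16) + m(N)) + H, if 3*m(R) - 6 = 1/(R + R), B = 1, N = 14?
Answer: -3443/84 ≈ -40.988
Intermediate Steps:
m(R) = 2 + 1/(6*R) (m(R) = 2 + 1/(3*(R + R)) = 2 + 1/(3*((2*R))) = 2 + (1/(2*R))/3 = 2 + 1/(6*R))
p(z, k) = k/2 (p(z, k) = (1*k)/2 = k/2)
H = -35 (H = -6*(7 - 7*⅙) = -6*(7 - 7/6) = -6*35/6 = -35)
(p(-16, -16) + m(N)) + H = ((½)*(-16) + (2 + (⅙)/14)) - 35 = (-8 + (2 + (⅙)*(1/14))) - 35 = (-8 + (2 + 1/84)) - 35 = (-8 + 169/84) - 35 = -503/84 - 35 = -3443/84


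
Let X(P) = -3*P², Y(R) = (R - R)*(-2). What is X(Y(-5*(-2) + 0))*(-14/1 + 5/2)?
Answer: 0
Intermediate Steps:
Y(R) = 0 (Y(R) = 0*(-2) = 0)
X(Y(-5*(-2) + 0))*(-14/1 + 5/2) = (-3*0²)*(-14/1 + 5/2) = (-3*0)*(-14*1 + 5*(½)) = 0*(-14 + 5/2) = 0*(-23/2) = 0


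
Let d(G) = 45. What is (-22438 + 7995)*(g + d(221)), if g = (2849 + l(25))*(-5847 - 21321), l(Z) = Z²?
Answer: 1363153261041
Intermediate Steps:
g = -94381632 (g = (2849 + 25²)*(-5847 - 21321) = (2849 + 625)*(-27168) = 3474*(-27168) = -94381632)
(-22438 + 7995)*(g + d(221)) = (-22438 + 7995)*(-94381632 + 45) = -14443*(-94381587) = 1363153261041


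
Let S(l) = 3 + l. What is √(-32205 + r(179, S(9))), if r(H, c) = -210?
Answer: I*√32415 ≈ 180.04*I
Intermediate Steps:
√(-32205 + r(179, S(9))) = √(-32205 - 210) = √(-32415) = I*√32415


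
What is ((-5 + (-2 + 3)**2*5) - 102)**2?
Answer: 10404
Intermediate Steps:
((-5 + (-2 + 3)**2*5) - 102)**2 = ((-5 + 1**2*5) - 102)**2 = ((-5 + 1*5) - 102)**2 = ((-5 + 5) - 102)**2 = (0 - 102)**2 = (-102)**2 = 10404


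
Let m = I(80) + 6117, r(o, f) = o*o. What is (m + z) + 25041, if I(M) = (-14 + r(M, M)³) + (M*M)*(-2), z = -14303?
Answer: 262144004041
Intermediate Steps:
r(o, f) = o²
I(M) = -14 + M⁶ - 2*M² (I(M) = (-14 + (M²)³) + (M*M)*(-2) = (-14 + M⁶) + M²*(-2) = (-14 + M⁶) - 2*M² = -14 + M⁶ - 2*M²)
m = 262143993303 (m = (-14 + 80⁶ - 2*80²) + 6117 = (-14 + 262144000000 - 2*6400) + 6117 = (-14 + 262144000000 - 12800) + 6117 = 262143987186 + 6117 = 262143993303)
(m + z) + 25041 = (262143993303 - 14303) + 25041 = 262143979000 + 25041 = 262144004041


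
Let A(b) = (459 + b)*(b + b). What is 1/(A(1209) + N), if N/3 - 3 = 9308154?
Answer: 1/31957695 ≈ 3.1291e-8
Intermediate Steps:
N = 27924471 (N = 9 + 3*9308154 = 9 + 27924462 = 27924471)
A(b) = 2*b*(459 + b) (A(b) = (459 + b)*(2*b) = 2*b*(459 + b))
1/(A(1209) + N) = 1/(2*1209*(459 + 1209) + 27924471) = 1/(2*1209*1668 + 27924471) = 1/(4033224 + 27924471) = 1/31957695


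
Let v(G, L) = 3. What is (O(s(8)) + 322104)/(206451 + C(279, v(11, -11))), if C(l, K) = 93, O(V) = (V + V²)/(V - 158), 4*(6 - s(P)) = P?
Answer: 953923/611688 ≈ 1.5595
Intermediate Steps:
s(P) = 6 - P/4
O(V) = (V + V²)/(-158 + V)
(O(s(8)) + 322104)/(206451 + C(279, v(11, -11))) = ((6 - ¼*8)*(1 + (6 - ¼*8))/(-158 + (6 - ¼*8)) + 322104)/(206451 + 93) = ((6 - 2)*(1 + (6 - 2))/(-158 + (6 - 2)) + 322104)/206544 = (4*(1 + 4)/(-158 + 4) + 322104)*(1/206544) = (4*5/(-154) + 322104)*(1/206544) = (4*(-1/154)*5 + 322104)*(1/206544) = (-10/77 + 322104)*(1/206544) = (24801998/77)*(1/206544) = 953923/611688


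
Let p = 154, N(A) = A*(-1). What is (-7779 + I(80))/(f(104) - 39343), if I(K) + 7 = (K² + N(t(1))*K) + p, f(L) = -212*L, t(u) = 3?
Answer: 1472/61391 ≈ 0.023977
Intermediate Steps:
N(A) = -A
I(K) = 147 + K² - 3*K (I(K) = -7 + ((K² + (-1*3)*K) + 154) = -7 + ((K² - 3*K) + 154) = -7 + (154 + K² - 3*K) = 147 + K² - 3*K)
(-7779 + I(80))/(f(104) - 39343) = (-7779 + (147 + 80² - 3*80))/(-212*104 - 39343) = (-7779 + (147 + 6400 - 240))/(-22048 - 39343) = (-7779 + 6307)/(-61391) = -1472*(-1/61391) = 1472/61391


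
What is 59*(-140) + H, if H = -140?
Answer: -8400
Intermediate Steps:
59*(-140) + H = 59*(-140) - 140 = -8260 - 140 = -8400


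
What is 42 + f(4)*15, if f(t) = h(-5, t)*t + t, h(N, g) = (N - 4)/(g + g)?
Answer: 69/2 ≈ 34.500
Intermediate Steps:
h(N, g) = (-4 + N)/(2*g) (h(N, g) = (-4 + N)/((2*g)) = (-4 + N)*(1/(2*g)) = (-4 + N)/(2*g))
f(t) = -9/2 + t (f(t) = ((-4 - 5)/(2*t))*t + t = ((1/2)*(-9)/t)*t + t = (-9/(2*t))*t + t = -9/2 + t)
42 + f(4)*15 = 42 + (-9/2 + 4)*15 = 42 - 1/2*15 = 42 - 15/2 = 69/2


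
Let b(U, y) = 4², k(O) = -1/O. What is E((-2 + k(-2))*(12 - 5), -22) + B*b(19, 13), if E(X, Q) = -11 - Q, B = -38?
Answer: -597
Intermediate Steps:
b(U, y) = 16
E((-2 + k(-2))*(12 - 5), -22) + B*b(19, 13) = (-11 - 1*(-22)) - 38*16 = (-11 + 22) - 608 = 11 - 608 = -597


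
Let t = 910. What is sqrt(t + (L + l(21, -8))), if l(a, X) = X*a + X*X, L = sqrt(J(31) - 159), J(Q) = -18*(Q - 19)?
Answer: sqrt(806 + 5*I*sqrt(15)) ≈ 28.392 + 0.341*I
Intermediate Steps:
J(Q) = 342 - 18*Q (J(Q) = -18*(-19 + Q) = 342 - 18*Q)
L = 5*I*sqrt(15) (L = sqrt((342 - 18*31) - 159) = sqrt((342 - 558) - 159) = sqrt(-216 - 159) = sqrt(-375) = 5*I*sqrt(15) ≈ 19.365*I)
l(a, X) = X**2 + X*a (l(a, X) = X*a + X**2 = X**2 + X*a)
sqrt(t + (L + l(21, -8))) = sqrt(910 + (5*I*sqrt(15) - 8*(-8 + 21))) = sqrt(910 + (5*I*sqrt(15) - 8*13)) = sqrt(910 + (5*I*sqrt(15) - 104)) = sqrt(910 + (-104 + 5*I*sqrt(15))) = sqrt(806 + 5*I*sqrt(15))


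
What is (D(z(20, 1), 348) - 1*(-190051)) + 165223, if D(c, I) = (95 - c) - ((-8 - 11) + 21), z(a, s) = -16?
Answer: 355383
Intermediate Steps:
D(c, I) = 93 - c (D(c, I) = (95 - c) - (-19 + 21) = (95 - c) - 1*2 = (95 - c) - 2 = 93 - c)
(D(z(20, 1), 348) - 1*(-190051)) + 165223 = ((93 - 1*(-16)) - 1*(-190051)) + 165223 = ((93 + 16) + 190051) + 165223 = (109 + 190051) + 165223 = 190160 + 165223 = 355383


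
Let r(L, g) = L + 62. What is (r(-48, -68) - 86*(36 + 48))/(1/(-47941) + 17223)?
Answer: -24689615/58977703 ≈ -0.41863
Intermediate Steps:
r(L, g) = 62 + L
(r(-48, -68) - 86*(36 + 48))/(1/(-47941) + 17223) = ((62 - 48) - 86*(36 + 48))/(1/(-47941) + 17223) = (14 - 86*84)/(-1/47941 + 17223) = (14 - 7224)/(825687842/47941) = -7210*47941/825687842 = -24689615/58977703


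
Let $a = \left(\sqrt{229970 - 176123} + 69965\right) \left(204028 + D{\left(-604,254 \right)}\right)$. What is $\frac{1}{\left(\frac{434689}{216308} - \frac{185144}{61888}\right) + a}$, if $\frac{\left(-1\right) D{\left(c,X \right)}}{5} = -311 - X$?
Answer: $\frac{844266409893735630559952920}{12218486003746955601635460120270766131} - \frac{12066982204688378984384 \sqrt{5983}}{4072828667915651867211820040090255377} \approx 6.8868 \cdot 10^{-11}$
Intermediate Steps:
$D{\left(c,X \right)} = 1555 + 5 X$ ($D{\left(c,X \right)} = - 5 \left(-311 - X\right) = 1555 + 5 X$)
$a = 14472470145 + 620559 \sqrt{5983}$ ($a = \left(\sqrt{229970 - 176123} + 69965\right) \left(204028 + \left(1555 + 5 \cdot 254\right)\right) = \left(\sqrt{53847} + 69965\right) \left(204028 + \left(1555 + 1270\right)\right) = \left(3 \sqrt{5983} + 69965\right) \left(204028 + 2825\right) = \left(69965 + 3 \sqrt{5983}\right) 206853 = 14472470145 + 620559 \sqrt{5983} \approx 1.452 \cdot 10^{10}$)
$\frac{1}{\left(\frac{434689}{216308} - \frac{185144}{61888}\right) + a} = \frac{1}{\left(\frac{434689}{216308} - \frac{185144}{61888}\right) + \left(14472470145 + 620559 \sqrt{5983}\right)} = \frac{1}{\left(434689 \cdot \frac{1}{216308} - \frac{23143}{7736}\right) + \left(14472470145 + 620559 \sqrt{5983}\right)} = \frac{1}{\left(\frac{434689}{216308} - \frac{23143}{7736}\right) + \left(14472470145 + 620559 \sqrt{5983}\right)} = \frac{1}{- \frac{410815485}{418339672} + \left(14472470145 + 620559 \sqrt{5983}\right)} = \frac{1}{\frac{6054408413078276955}{418339672} + 620559 \sqrt{5983}}$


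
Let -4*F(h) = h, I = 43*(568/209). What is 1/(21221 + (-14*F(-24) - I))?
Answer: 209/4393209 ≈ 4.7573e-5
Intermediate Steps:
I = 24424/209 (I = 43*(568*(1/209)) = 43*(568/209) = 24424/209 ≈ 116.86)
F(h) = -h/4
1/(21221 + (-14*F(-24) - I)) = 1/(21221 + (-(-7)*(-24)/2 - 1*24424/209)) = 1/(21221 + (-14*6 - 24424/209)) = 1/(21221 + (-84 - 24424/209)) = 1/(21221 - 41980/209) = 1/(4393209/209) = 209/4393209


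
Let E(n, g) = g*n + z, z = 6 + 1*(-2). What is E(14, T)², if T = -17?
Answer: 54756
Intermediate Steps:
z = 4 (z = 6 - 2 = 4)
E(n, g) = 4 + g*n (E(n, g) = g*n + 4 = 4 + g*n)
E(14, T)² = (4 - 17*14)² = (4 - 238)² = (-234)² = 54756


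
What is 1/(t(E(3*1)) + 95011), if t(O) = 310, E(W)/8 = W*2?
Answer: 1/95321 ≈ 1.0491e-5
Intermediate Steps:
E(W) = 16*W (E(W) = 8*(W*2) = 8*(2*W) = 16*W)
1/(t(E(3*1)) + 95011) = 1/(310 + 95011) = 1/95321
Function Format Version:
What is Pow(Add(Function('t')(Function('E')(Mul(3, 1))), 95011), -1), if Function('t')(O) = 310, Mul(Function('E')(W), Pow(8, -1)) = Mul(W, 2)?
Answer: Rational(1, 95321) ≈ 1.0491e-5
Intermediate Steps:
Function('E')(W) = Mul(16, W) (Function('E')(W) = Mul(8, Mul(W, 2)) = Mul(8, Mul(2, W)) = Mul(16, W))
Pow(Add(Function('t')(Function('E')(Mul(3, 1))), 95011), -1) = Pow(Add(310, 95011), -1) = Pow(95321, -1) = Rational(1, 95321)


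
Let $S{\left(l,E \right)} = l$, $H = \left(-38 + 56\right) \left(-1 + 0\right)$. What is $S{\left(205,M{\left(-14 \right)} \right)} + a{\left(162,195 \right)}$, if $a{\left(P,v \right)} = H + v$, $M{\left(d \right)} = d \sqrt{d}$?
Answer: $382$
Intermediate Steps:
$H = -18$ ($H = 18 \left(-1\right) = -18$)
$M{\left(d \right)} = d^{\frac{3}{2}}$
$a{\left(P,v \right)} = -18 + v$
$S{\left(205,M{\left(-14 \right)} \right)} + a{\left(162,195 \right)} = 205 + \left(-18 + 195\right) = 205 + 177 = 382$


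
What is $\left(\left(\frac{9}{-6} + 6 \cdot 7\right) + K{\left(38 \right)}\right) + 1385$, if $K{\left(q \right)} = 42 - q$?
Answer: $\frac{2859}{2} \approx 1429.5$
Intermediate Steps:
$\left(\left(\frac{9}{-6} + 6 \cdot 7\right) + K{\left(38 \right)}\right) + 1385 = \left(\left(\frac{9}{-6} + 6 \cdot 7\right) + \left(42 - 38\right)\right) + 1385 = \left(\left(9 \left(- \frac{1}{6}\right) + 42\right) + \left(42 - 38\right)\right) + 1385 = \left(\left(- \frac{3}{2} + 42\right) + 4\right) + 1385 = \left(\frac{81}{2} + 4\right) + 1385 = \frac{89}{2} + 1385 = \frac{2859}{2}$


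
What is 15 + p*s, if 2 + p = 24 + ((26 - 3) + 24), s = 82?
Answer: 5673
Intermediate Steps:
p = 69 (p = -2 + (24 + ((26 - 3) + 24)) = -2 + (24 + (23 + 24)) = -2 + (24 + 47) = -2 + 71 = 69)
15 + p*s = 15 + 69*82 = 15 + 5658 = 5673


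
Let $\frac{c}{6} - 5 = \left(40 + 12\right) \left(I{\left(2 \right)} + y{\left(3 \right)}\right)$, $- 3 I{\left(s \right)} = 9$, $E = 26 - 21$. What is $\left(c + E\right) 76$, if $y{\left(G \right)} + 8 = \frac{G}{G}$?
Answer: $-234460$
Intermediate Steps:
$E = 5$
$I{\left(s \right)} = -3$ ($I{\left(s \right)} = \left(- \frac{1}{3}\right) 9 = -3$)
$y{\left(G \right)} = -7$ ($y{\left(G \right)} = -8 + \frac{G}{G} = -8 + 1 = -7$)
$c = -3090$ ($c = 30 + 6 \left(40 + 12\right) \left(-3 - 7\right) = 30 + 6 \cdot 52 \left(-10\right) = 30 + 6 \left(-520\right) = 30 - 3120 = -3090$)
$\left(c + E\right) 76 = \left(-3090 + 5\right) 76 = \left(-3085\right) 76 = -234460$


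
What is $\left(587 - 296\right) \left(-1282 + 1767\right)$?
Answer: $141135$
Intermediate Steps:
$\left(587 - 296\right) \left(-1282 + 1767\right) = 291 \cdot 485 = 141135$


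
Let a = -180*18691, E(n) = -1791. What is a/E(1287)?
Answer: 373820/199 ≈ 1878.5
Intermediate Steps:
a = -3364380
a/E(1287) = -3364380/(-1791) = -3364380*(-1/1791) = 373820/199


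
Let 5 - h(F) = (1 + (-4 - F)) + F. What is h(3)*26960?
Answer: 215680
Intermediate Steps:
h(F) = 8 (h(F) = 5 - ((1 + (-4 - F)) + F) = 5 - ((-3 - F) + F) = 5 - 1*(-3) = 5 + 3 = 8)
h(3)*26960 = 8*26960 = 215680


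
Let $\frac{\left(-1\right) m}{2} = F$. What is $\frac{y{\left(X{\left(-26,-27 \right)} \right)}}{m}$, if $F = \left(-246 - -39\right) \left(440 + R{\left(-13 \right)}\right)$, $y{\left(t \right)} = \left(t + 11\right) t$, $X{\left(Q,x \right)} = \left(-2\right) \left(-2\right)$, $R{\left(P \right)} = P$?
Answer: $\frac{10}{29463} \approx 0.00033941$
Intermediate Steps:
$X{\left(Q,x \right)} = 4$
$y{\left(t \right)} = t \left(11 + t\right)$ ($y{\left(t \right)} = \left(11 + t\right) t = t \left(11 + t\right)$)
$F = -88389$ ($F = \left(-246 - -39\right) \left(440 - 13\right) = \left(-246 + 39\right) 427 = \left(-207\right) 427 = -88389$)
$m = 176778$ ($m = \left(-2\right) \left(-88389\right) = 176778$)
$\frac{y{\left(X{\left(-26,-27 \right)} \right)}}{m} = \frac{4 \left(11 + 4\right)}{176778} = 4 \cdot 15 \cdot \frac{1}{176778} = 60 \cdot \frac{1}{176778} = \frac{10}{29463}$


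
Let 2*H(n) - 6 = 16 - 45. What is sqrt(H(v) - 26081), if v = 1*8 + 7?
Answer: 7*I*sqrt(2130)/2 ≈ 161.53*I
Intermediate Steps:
v = 15 (v = 8 + 7 = 15)
H(n) = -23/2 (H(n) = 3 + (16 - 45)/2 = 3 + (1/2)*(-29) = 3 - 29/2 = -23/2)
sqrt(H(v) - 26081) = sqrt(-23/2 - 26081) = sqrt(-52185/2) = 7*I*sqrt(2130)/2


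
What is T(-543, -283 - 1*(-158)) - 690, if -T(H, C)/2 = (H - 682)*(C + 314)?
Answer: 462360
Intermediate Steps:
T(H, C) = -2*(-682 + H)*(314 + C) (T(H, C) = -2*(H - 682)*(C + 314) = -2*(-682 + H)*(314 + C))
T(-543, -283 - 1*(-158)) - 690 = (428296 - 628*(-543) + 1364*(-283 - 1*(-158)) - 2*(-283 - 1*(-158))*(-543)) - 690 = (428296 + 341004 + 1364*(-283 + 158) - 2*(-283 + 158)*(-543)) - 690 = (428296 + 341004 + 1364*(-125) - 2*(-125)*(-543)) - 690 = (428296 + 341004 - 170500 - 135750) - 690 = 463050 - 690 = 462360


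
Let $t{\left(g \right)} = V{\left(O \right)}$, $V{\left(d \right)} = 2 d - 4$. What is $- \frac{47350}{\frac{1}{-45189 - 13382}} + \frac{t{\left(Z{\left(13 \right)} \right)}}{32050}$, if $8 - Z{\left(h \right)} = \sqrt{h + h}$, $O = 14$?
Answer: $\frac{44442723021262}{16025} \approx 2.7733 \cdot 10^{9}$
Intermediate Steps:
$V{\left(d \right)} = -4 + 2 d$
$Z{\left(h \right)} = 8 - \sqrt{2} \sqrt{h}$ ($Z{\left(h \right)} = 8 - \sqrt{h + h} = 8 - \sqrt{2 h} = 8 - \sqrt{2} \sqrt{h}$)
$t{\left(g \right)} = 24$ ($t{\left(g \right)} = -4 + 2 \cdot 14 = -4 + 28 = 24$)
$- \frac{47350}{\frac{1}{-45189 - 13382}} + \frac{t{\left(Z{\left(13 \right)} \right)}}{32050} = - \frac{47350}{\frac{1}{-45189 - 13382}} + \frac{24}{32050} = - \frac{47350}{\frac{1}{-58571}} + 24 \cdot \frac{1}{32050} = - \frac{47350}{- \frac{1}{58571}} + \frac{12}{16025} = \left(-47350\right) \left(-58571\right) + \frac{12}{16025} = 2773336850 + \frac{12}{16025} = \frac{44442723021262}{16025}$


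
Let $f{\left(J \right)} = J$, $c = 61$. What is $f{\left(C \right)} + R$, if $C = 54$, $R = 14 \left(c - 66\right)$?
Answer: $-16$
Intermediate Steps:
$R = -70$ ($R = 14 \left(61 - 66\right) = 14 \left(-5\right) = -70$)
$f{\left(C \right)} + R = 54 - 70 = -16$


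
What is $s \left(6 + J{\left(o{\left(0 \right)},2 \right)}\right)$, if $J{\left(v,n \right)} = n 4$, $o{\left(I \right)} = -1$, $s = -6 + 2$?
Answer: $-56$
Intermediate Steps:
$s = -4$
$J{\left(v,n \right)} = 4 n$
$s \left(6 + J{\left(o{\left(0 \right)},2 \right)}\right) = - 4 \left(6 + 4 \cdot 2\right) = - 4 \left(6 + 8\right) = \left(-4\right) 14 = -56$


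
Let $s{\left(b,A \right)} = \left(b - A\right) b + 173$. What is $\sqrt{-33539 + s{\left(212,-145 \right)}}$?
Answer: $3 \sqrt{4702} \approx 205.71$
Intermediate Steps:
$s{\left(b,A \right)} = 173 + b \left(b - A\right)$ ($s{\left(b,A \right)} = b \left(b - A\right) + 173 = 173 + b \left(b - A\right)$)
$\sqrt{-33539 + s{\left(212,-145 \right)}} = \sqrt{-33539 + \left(173 + 212^{2} - \left(-145\right) 212\right)} = \sqrt{-33539 + \left(173 + 44944 + 30740\right)} = \sqrt{-33539 + 75857} = \sqrt{42318} = 3 \sqrt{4702}$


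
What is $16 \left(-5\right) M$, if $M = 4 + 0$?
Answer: $-320$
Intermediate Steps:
$M = 4$
$16 \left(-5\right) M = 16 \left(-5\right) 4 = \left(-80\right) 4 = -320$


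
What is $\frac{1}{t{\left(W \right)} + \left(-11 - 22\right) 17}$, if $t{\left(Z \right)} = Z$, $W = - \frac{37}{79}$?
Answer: $- \frac{79}{44356} \approx -0.001781$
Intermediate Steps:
$W = - \frac{37}{79}$ ($W = \left(-37\right) \frac{1}{79} = - \frac{37}{79} \approx -0.46835$)
$\frac{1}{t{\left(W \right)} + \left(-11 - 22\right) 17} = \frac{1}{- \frac{37}{79} + \left(-11 - 22\right) 17} = \frac{1}{- \frac{37}{79} - 561} = \frac{1}{- \frac{44356}{79}} = - \frac{79}{44356}$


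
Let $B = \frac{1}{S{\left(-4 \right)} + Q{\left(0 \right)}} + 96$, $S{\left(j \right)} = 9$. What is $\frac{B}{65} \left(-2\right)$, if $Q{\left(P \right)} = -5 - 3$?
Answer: $- \frac{194}{65} \approx -2.9846$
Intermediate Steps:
$Q{\left(P \right)} = -8$ ($Q{\left(P \right)} = -5 - 3 = -8$)
$B = 97$ ($B = \frac{1}{9 - 8} + 96 = 1^{-1} + 96 = 1 + 96 = 97$)
$\frac{B}{65} \left(-2\right) = \frac{97}{65} \left(-2\right) = - \frac{194}{65}$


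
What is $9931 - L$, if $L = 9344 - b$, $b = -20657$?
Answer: $-20070$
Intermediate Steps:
$L = 30001$ ($L = 9344 - -20657 = 9344 + 20657 = 30001$)
$9931 - L = 9931 - 30001 = -20070$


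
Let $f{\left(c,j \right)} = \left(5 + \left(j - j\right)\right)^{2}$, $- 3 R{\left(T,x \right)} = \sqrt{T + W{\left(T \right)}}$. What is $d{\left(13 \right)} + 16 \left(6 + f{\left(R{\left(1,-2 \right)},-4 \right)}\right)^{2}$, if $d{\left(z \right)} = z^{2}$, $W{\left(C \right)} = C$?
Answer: $15545$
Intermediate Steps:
$R{\left(T,x \right)} = - \frac{\sqrt{2} \sqrt{T}}{3}$ ($R{\left(T,x \right)} = - \frac{\sqrt{T + T}}{3} = - \frac{\sqrt{2 T}}{3} = - \frac{\sqrt{2} \sqrt{T}}{3}$)
$f{\left(c,j \right)} = 25$ ($f{\left(c,j \right)} = \left(5 + 0\right)^{2} = 5^{2} = 25$)
$d{\left(13 \right)} + 16 \left(6 + f{\left(R{\left(1,-2 \right)},-4 \right)}\right)^{2} = 13^{2} + 16 \left(6 + 25\right)^{2} = 169 + 16 \cdot 31^{2} = 169 + 16 \cdot 961 = 169 + 15376 = 15545$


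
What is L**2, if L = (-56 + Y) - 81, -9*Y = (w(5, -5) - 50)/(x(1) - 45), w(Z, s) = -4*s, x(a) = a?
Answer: 81848209/4356 ≈ 18790.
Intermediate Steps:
Y = -5/66 (Y = -(-4*(-5) - 50)/(9*(1 - 45)) = -(20 - 50)/(9*(-44)) = -(-10)*(-1)/(3*44) = -1/9*15/22 = -5/66 ≈ -0.075758)
L = -9047/66 (L = (-56 - 5/66) - 81 = -3701/66 - 81 = -9047/66 ≈ -137.08)
L**2 = (-9047/66)**2 = 81848209/4356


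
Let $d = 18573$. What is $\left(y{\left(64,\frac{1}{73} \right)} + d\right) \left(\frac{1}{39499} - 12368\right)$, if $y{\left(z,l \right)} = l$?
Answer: $- \frac{662354994618730}{2883427} \approx -2.2971 \cdot 10^{8}$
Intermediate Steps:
$\left(y{\left(64,\frac{1}{73} \right)} + d\right) \left(\frac{1}{39499} - 12368\right) = \left(\frac{1}{73} + 18573\right) \left(\frac{1}{39499} - 12368\right) = \frac{1355830}{73} \left(- \frac{488523631}{39499}\right) = - \frac{662354994618730}{2883427}$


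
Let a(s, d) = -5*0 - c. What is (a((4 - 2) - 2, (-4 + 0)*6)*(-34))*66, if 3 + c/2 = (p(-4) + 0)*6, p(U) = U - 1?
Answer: -148104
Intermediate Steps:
p(U) = -1 + U
c = -66 (c = -6 + 2*(((-1 - 4) + 0)*6) = -6 + 2*((-5 + 0)*6) = -6 + 2*(-5*6) = -6 + 2*(-30) = -6 - 60 = -66)
a(s, d) = 66 (a(s, d) = -5*0 - 1*(-66) = 0 + 66 = 66)
(a((4 - 2) - 2, (-4 + 0)*6)*(-34))*66 = (66*(-34))*66 = -2244*66 = -148104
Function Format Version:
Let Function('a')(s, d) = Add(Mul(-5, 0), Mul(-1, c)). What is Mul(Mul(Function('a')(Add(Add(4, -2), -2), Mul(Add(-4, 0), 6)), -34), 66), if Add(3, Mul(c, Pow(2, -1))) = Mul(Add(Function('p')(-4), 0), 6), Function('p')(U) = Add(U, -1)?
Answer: -148104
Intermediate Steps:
Function('p')(U) = Add(-1, U)
c = -66 (c = Add(-6, Mul(2, Mul(Add(Add(-1, -4), 0), 6))) = Add(-6, Mul(2, Mul(Add(-5, 0), 6))) = Add(-6, Mul(2, Mul(-5, 6))) = Add(-6, Mul(2, -30)) = Add(-6, -60) = -66)
Function('a')(s, d) = 66 (Function('a')(s, d) = Add(Mul(-5, 0), Mul(-1, -66)) = Add(0, 66) = 66)
Mul(Mul(Function('a')(Add(Add(4, -2), -2), Mul(Add(-4, 0), 6)), -34), 66) = Mul(Mul(66, -34), 66) = Mul(-2244, 66) = -148104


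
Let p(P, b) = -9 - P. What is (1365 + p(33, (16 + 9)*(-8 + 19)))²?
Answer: 1750329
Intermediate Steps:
(1365 + p(33, (16 + 9)*(-8 + 19)))² = (1365 + (-9 - 1*33))² = (1365 + (-9 - 33))² = (1365 - 42)² = 1323² = 1750329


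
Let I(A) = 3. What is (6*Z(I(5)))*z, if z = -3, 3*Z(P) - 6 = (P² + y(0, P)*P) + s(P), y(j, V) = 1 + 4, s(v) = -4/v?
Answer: -172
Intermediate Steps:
y(j, V) = 5
Z(P) = 2 - 4/(3*P) + P²/3 + 5*P/3 (Z(P) = 2 + ((P² + 5*P) - 4/P)/3 = 2 + (P² - 4/P + 5*P)/3 = 2 + (-4/(3*P) + P²/3 + 5*P/3) = 2 - 4/(3*P) + P²/3 + 5*P/3)
(6*Z(I(5)))*z = (6*((⅓)*(-4 + 3*(6 + 3² + 5*3))/3))*(-3) = (6*((⅓)*(⅓)*(-4 + 3*(6 + 9 + 15))))*(-3) = (6*((⅓)*(⅓)*(-4 + 3*30)))*(-3) = (6*((⅓)*(⅓)*(-4 + 90)))*(-3) = (6*((⅓)*(⅓)*86))*(-3) = (6*(86/9))*(-3) = (172/3)*(-3) = -172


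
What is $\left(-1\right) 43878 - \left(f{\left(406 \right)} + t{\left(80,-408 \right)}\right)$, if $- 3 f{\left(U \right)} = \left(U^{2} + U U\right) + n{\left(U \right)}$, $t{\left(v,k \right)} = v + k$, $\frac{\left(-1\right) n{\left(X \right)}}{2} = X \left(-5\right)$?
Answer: $67694$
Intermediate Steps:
$n{\left(X \right)} = 10 X$ ($n{\left(X \right)} = - 2 X \left(-5\right) = - 2 \left(- 5 X\right) = 10 X$)
$t{\left(v,k \right)} = k + v$
$f{\left(U \right)} = - \frac{10 U}{3} - \frac{2 U^{2}}{3}$ ($f{\left(U \right)} = - \frac{\left(U^{2} + U U\right) + 10 U}{3} = - \frac{\left(U^{2} + U^{2}\right) + 10 U}{3} = - \frac{2 U^{2} + 10 U}{3} = - \frac{10 U}{3} - \frac{2 U^{2}}{3}$)
$\left(-1\right) 43878 - \left(f{\left(406 \right)} + t{\left(80,-408 \right)}\right) = \left(-1\right) 43878 - \left(\frac{2}{3} \cdot 406 \left(-5 - 406\right) + \left(-408 + 80\right)\right) = -43878 - \left(\frac{2}{3} \cdot 406 \left(-5 - 406\right) - 328\right) = -43878 - \left(\frac{2}{3} \cdot 406 \left(-411\right) - 328\right) = -43878 - \left(-111244 - 328\right) = -43878 - -111572 = -43878 + 111572 = 67694$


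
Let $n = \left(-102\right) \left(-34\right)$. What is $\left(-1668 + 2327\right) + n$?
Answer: $4127$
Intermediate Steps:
$n = 3468$
$\left(-1668 + 2327\right) + n = \left(-1668 + 2327\right) + 3468 = 659 + 3468 = 4127$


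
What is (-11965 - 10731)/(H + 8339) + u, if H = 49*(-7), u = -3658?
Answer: -7318016/1999 ≈ -3660.8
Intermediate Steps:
H = -343
(-11965 - 10731)/(H + 8339) + u = (-11965 - 10731)/(-343 + 8339) - 3658 = -22696/7996 - 3658 = -22696*1/7996 - 3658 = -5674/1999 - 3658 = -7318016/1999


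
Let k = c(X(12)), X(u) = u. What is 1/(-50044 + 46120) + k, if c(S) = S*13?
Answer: 612143/3924 ≈ 156.00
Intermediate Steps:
c(S) = 13*S
k = 156 (k = 13*12 = 156)
1/(-50044 + 46120) + k = 1/(-50044 + 46120) + 156 = 1/(-3924) + 156 = -1/3924 + 156 = 612143/3924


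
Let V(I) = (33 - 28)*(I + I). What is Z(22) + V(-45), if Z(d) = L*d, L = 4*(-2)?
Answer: -626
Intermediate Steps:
L = -8
V(I) = 10*I (V(I) = 5*(2*I) = 10*I)
Z(d) = -8*d
Z(22) + V(-45) = -8*22 + 10*(-45) = -176 - 450 = -626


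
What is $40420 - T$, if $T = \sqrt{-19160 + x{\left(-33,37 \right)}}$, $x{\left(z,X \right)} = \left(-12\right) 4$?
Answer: $40420 - 98 i \sqrt{2} \approx 40420.0 - 138.59 i$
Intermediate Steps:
$x{\left(z,X \right)} = -48$
$T = 98 i \sqrt{2}$ ($T = \sqrt{-19160 - 48} = \sqrt{-19208} = 98 i \sqrt{2} \approx 138.59 i$)
$40420 - T = 40420 - 98 i \sqrt{2}$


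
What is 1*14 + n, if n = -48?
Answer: -34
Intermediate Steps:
1*14 + n = 1*14 - 48 = 14 - 48 = -34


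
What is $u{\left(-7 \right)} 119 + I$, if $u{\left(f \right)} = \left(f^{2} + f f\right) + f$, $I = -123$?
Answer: $10706$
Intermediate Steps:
$u{\left(f \right)} = f + 2 f^{2}$ ($u{\left(f \right)} = \left(f^{2} + f^{2}\right) + f = 2 f^{2} + f = f + 2 f^{2}$)
$u{\left(-7 \right)} 119 + I = - 7 \left(1 + 2 \left(-7\right)\right) 119 - 123 = - 7 \left(1 - 14\right) 119 - 123 = \left(-7\right) \left(-13\right) 119 - 123 = 91 \cdot 119 - 123 = 10829 - 123 = 10706$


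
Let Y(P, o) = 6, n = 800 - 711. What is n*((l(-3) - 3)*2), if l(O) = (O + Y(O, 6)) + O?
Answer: -534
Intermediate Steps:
n = 89
l(O) = 6 + 2*O (l(O) = (O + 6) + O = (6 + O) + O = 6 + 2*O)
n*((l(-3) - 3)*2) = 89*(((6 + 2*(-3)) - 3)*2) = 89*(((6 - 6) - 3)*2) = 89*((0 - 3)*2) = 89*(-3*2) = 89*(-6) = -534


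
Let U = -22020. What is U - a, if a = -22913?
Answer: 893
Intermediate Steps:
U - a = -22020 - 1*(-22913) = -22020 + 22913 = 893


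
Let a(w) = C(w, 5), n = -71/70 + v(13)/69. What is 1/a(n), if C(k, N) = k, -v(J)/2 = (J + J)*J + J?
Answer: -1610/18013 ≈ -0.089380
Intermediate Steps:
v(J) = -4*J² - 2*J (v(J) = -2*((J + J)*J + J) = -2*((2*J)*J + J) = -2*(2*J² + J) = -2*(J + 2*J²) = -4*J² - 2*J)
n = -18013/1610 (n = -71/70 - 2*13*(1 + 2*13)/69 = -71*1/70 - 2*13*(1 + 26)*(1/69) = -71/70 - 2*13*27*(1/69) = -71/70 - 702*1/69 = -71/70 - 234/23 = -18013/1610 ≈ -11.188)
a(w) = w
1/a(n) = 1/(-18013/1610) = -1610/18013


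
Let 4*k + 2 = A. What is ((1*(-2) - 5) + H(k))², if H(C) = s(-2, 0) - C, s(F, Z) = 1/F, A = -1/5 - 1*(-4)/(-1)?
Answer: 14161/400 ≈ 35.402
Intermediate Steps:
A = -21/5 (A = -1*⅕ + 4*(-1) = -⅕ - 4 = -21/5 ≈ -4.2000)
k = -31/20 (k = -½ + (¼)*(-21/5) = -½ - 21/20 = -31/20 ≈ -1.5500)
H(C) = -½ - C (H(C) = 1/(-2) - C = -½ - C)
((1*(-2) - 5) + H(k))² = ((1*(-2) - 5) + (-½ - 1*(-31/20)))² = ((-2 - 5) + (-½ + 31/20))² = (-7 + 21/20)² = (-119/20)² = 14161/400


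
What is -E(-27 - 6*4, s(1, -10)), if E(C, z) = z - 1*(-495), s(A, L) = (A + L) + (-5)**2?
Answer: -511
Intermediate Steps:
s(A, L) = 25 + A + L (s(A, L) = (A + L) + 25 = 25 + A + L)
E(C, z) = 495 + z (E(C, z) = z + 495 = 495 + z)
-E(-27 - 6*4, s(1, -10)) = -(495 + (25 + 1 - 10)) = -(495 + 16) = -1*511 = -511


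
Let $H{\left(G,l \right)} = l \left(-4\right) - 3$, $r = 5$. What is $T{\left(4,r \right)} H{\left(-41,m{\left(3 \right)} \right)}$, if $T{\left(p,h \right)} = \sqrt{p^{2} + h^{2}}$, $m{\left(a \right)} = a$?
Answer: $- 15 \sqrt{41} \approx -96.047$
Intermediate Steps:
$H{\left(G,l \right)} = -3 - 4 l$ ($H{\left(G,l \right)} = - 4 l - 3 = -3 - 4 l$)
$T{\left(p,h \right)} = \sqrt{h^{2} + p^{2}}$
$T{\left(4,r \right)} H{\left(-41,m{\left(3 \right)} \right)} = \sqrt{5^{2} + 4^{2}} \left(-3 - 12\right) = \sqrt{25 + 16} \left(-3 - 12\right) = \sqrt{41} \left(-15\right) = - 15 \sqrt{41}$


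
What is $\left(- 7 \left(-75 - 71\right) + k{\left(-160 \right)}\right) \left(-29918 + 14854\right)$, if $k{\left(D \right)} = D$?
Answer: $-12985168$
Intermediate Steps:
$\left(- 7 \left(-75 - 71\right) + k{\left(-160 \right)}\right) \left(-29918 + 14854\right) = \left(- 7 \left(-75 - 71\right) - 160\right) \left(-29918 + 14854\right) = \left(\left(-7\right) \left(-146\right) - 160\right) \left(-15064\right) = \left(1022 - 160\right) \left(-15064\right) = 862 \left(-15064\right) = -12985168$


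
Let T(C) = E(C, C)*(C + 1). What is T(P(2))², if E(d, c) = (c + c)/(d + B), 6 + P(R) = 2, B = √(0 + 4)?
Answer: 144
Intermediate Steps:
B = 2 (B = √4 = 2)
P(R) = -4 (P(R) = -6 + 2 = -4)
E(d, c) = 2*c/(2 + d) (E(d, c) = (c + c)/(d + 2) = (2*c)/(2 + d) = 2*c/(2 + d))
T(C) = 2*C*(1 + C)/(2 + C) (T(C) = (2*C/(2 + C))*(C + 1) = (2*C/(2 + C))*(1 + C) = 2*C*(1 + C)/(2 + C))
T(P(2))² = (2*(-4)*(1 - 4)/(2 - 4))² = (2*(-4)*(-3)/(-2))² = (2*(-4)*(-½)*(-3))² = (-12)² = 144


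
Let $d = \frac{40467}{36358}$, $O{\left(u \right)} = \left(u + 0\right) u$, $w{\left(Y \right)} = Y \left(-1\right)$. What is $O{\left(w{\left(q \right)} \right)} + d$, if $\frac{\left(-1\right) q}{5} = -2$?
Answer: $\frac{525181}{5194} \approx 101.11$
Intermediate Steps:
$q = 10$ ($q = \left(-5\right) \left(-2\right) = 10$)
$w{\left(Y \right)} = - Y$
$O{\left(u \right)} = u^{2}$ ($O{\left(u \right)} = u u = u^{2}$)
$d = \frac{5781}{5194}$ ($d = 40467 \cdot \frac{1}{36358} = \frac{5781}{5194} \approx 1.113$)
$O{\left(w{\left(q \right)} \right)} + d = \left(\left(-1\right) 10\right)^{2} + \frac{5781}{5194} = \left(-10\right)^{2} + \frac{5781}{5194} = 100 + \frac{5781}{5194} = \frac{525181}{5194}$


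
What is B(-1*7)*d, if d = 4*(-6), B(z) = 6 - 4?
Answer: -48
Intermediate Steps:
B(z) = 2
d = -24
B(-1*7)*d = 2*(-24) = -48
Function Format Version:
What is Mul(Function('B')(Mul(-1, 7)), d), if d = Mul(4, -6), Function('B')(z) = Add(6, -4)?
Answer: -48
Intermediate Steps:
Function('B')(z) = 2
d = -24
Mul(Function('B')(Mul(-1, 7)), d) = Mul(2, -24) = -48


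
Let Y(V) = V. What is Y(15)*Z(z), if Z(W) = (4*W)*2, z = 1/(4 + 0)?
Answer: 30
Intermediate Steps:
z = ¼ (z = 1/4 = ¼ ≈ 0.25000)
Z(W) = 8*W
Y(15)*Z(z) = 15*(8*(¼)) = 15*2 = 30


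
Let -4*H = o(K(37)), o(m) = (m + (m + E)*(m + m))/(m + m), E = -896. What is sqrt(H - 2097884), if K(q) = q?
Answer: 3*I*sqrt(3729190)/4 ≈ 1448.3*I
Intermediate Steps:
o(m) = (m + 2*m*(-896 + m))/(2*m) (o(m) = (m + (m - 896)*(m + m))/(m + m) = (m + (-896 + m)*(2*m))/((2*m)) = (m + 2*m*(-896 + m))*(1/(2*m)) = (m + 2*m*(-896 + m))/(2*m))
H = 1717/8 (H = -(-1791/2 + 37)/4 = -1/4*(-1717/2) = 1717/8 ≈ 214.63)
sqrt(H - 2097884) = sqrt(1717/8 - 2097884) = sqrt(-16781355/8) = 3*I*sqrt(3729190)/4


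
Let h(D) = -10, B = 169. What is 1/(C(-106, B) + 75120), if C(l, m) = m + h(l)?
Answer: 1/75279 ≈ 1.3284e-5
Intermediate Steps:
C(l, m) = -10 + m (C(l, m) = m - 10 = -10 + m)
1/(C(-106, B) + 75120) = 1/((-10 + 169) + 75120) = 1/(159 + 75120) = 1/75279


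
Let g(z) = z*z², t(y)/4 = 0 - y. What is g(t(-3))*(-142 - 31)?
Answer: -298944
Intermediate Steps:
t(y) = -4*y (t(y) = 4*(0 - y) = 4*(-y) = -4*y)
g(z) = z³
g(t(-3))*(-142 - 31) = (-4*(-3))³*(-142 - 31) = 12³*(-173) = 1728*(-173) = -298944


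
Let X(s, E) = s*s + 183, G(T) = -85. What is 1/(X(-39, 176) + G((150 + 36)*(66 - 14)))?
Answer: 1/1619 ≈ 0.00061767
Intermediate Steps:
X(s, E) = 183 + s**2 (X(s, E) = s**2 + 183 = 183 + s**2)
1/(X(-39, 176) + G((150 + 36)*(66 - 14))) = 1/((183 + (-39)**2) - 85) = 1/((183 + 1521) - 85) = 1/(1704 - 85) = 1/1619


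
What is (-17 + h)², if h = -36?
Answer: 2809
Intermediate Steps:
(-17 + h)² = (-17 - 36)² = (-53)² = 2809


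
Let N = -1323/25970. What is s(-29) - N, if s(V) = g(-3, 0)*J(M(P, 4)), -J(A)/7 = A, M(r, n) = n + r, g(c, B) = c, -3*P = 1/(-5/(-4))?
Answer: 41579/530 ≈ 78.451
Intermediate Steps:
P = -4/15 (P = -1/(3*((-5/(-4)))) = -1/(3*((-5*(-¼)))) = -1/(3*5/4) = -4/(3*5) = -⅓*⅘ = -4/15 ≈ -0.26667)
J(A) = -7*A
N = -27/530 (N = -1323*1/25970 = -27/530 ≈ -0.050943)
s(V) = 392/5 (s(V) = -(-21)*(4 - 4/15) = -(-21)*56/15 = -3*(-392/15) = 392/5)
s(-29) - N = 392/5 - 1*(-27/530) = 392/5 + 27/530 = 41579/530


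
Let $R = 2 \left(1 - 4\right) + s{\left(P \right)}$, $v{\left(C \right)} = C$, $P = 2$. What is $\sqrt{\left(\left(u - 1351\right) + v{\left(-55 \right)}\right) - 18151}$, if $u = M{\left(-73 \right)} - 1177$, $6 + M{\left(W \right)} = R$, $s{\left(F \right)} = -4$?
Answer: $5 i \sqrt{830} \approx 144.05 i$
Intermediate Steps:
$R = -10$ ($R = 2 \left(1 - 4\right) - 4 = 2 \left(-3\right) - 4 = -6 - 4 = -10$)
$M{\left(W \right)} = -16$ ($M{\left(W \right)} = -6 - 10 = -16$)
$u = -1193$ ($u = -16 - 1177 = -1193$)
$\sqrt{\left(\left(u - 1351\right) + v{\left(-55 \right)}\right) - 18151} = \sqrt{\left(\left(-1193 - 1351\right) - 55\right) - 18151} = \sqrt{\left(-2544 - 55\right) - 18151} = \sqrt{-2599 - 18151} = \sqrt{-20750} = 5 i \sqrt{830}$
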